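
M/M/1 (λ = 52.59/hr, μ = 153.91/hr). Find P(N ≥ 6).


ρ = 52.59/153.91 = 0.3417
P(N ≥ n) = ρ^n = 0.3417^6 = 0.001592

Final: 0.001592


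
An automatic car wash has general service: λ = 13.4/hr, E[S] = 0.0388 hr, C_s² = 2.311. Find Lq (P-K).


ρ = λ·E[S] = 13.4·0.0388 = 0.5199
Lq = ρ²(1+C_s²)/(2(1−ρ)) = 0.2703·(1+2.311)/(2·0.4801)
= 0.2703·3.3110/0.9602 = 0.93216

Final: 0.93216


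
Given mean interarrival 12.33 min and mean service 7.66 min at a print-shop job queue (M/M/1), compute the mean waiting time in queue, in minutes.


λ = 60/12.33 = 4.8662 /hr
μ = 60/7.66 = 7.8329 /hr
ρ = λ/μ = 4.8662/7.8329 = 0.6212
Wq = ρ/(μ−λ) = 0.6212/(7.8329−4.8662) = 0.20941 hr
In minutes: 0.20941·60 = 12.564 min

Final: 12.564 min


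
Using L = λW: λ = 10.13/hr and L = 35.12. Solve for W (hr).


W = L/λ = 35.12/10.13 = 3.4669 hr

Final: 3.4669 hr


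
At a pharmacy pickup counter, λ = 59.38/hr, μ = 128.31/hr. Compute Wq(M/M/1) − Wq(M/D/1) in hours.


ρ = 59.38/128.31 = 0.4628
Wq(M/M/1) = ρ/(μ−λ) = 0.4628/68.93 = 0.006714 hr
Wq(M/D/1) = ρ/(2(μ−λ)) = 0.003357 hr
Savings = 0.006714 − 0.003357 = 0.003357 hr

Final: 0.003357 hr


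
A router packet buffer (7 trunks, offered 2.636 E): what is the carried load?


B(7,2.636) = 0.012644 (Erlang-B)
Carried load = a(1 − B) = 2.636·(1 − 0.012644) = 2.636·0.987356 = 2.6027 E

Final: 2.6027 Erlangs


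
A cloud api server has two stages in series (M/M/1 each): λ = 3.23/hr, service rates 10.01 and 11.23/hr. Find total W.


Each node sees arrival rate λ = 3.23/hr (tandem ⇒ throughput preserved).
W₁ = 1/(μ₁−λ) = 1/(10.01−3.23) = 0.14749 hr
W₂ = 1/(μ₂−λ) = 1/(11.23−3.23) = 0.12500 hr
W_total = W₁ + W₂ = 0.14749 + 0.12500 = 0.27249 hr

Final: 0.27249 hr


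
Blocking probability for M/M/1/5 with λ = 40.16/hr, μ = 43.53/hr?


ρ = λ/μ = 40.16/43.53 = 0.9226
P_K = (1−ρ)ρ^K/(1−ρ^(K+1)) = (0.07742·0.668383)/(1 − 0.616638)
= 0.051745/0.383362 = 0.134976

Final: 0.134976


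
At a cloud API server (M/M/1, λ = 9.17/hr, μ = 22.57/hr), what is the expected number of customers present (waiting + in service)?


ρ = λ/μ = 9.17/22.57 = 0.4063
L = ρ/(1−ρ) = 0.4063/(1 − 0.4063) = 0.4063/0.5937 = 0.6843

Final: 0.6843


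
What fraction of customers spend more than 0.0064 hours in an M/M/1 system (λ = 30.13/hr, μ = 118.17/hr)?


W ~ Exponential(μ−λ) for M/M/1.
μ − λ = 118.17 − 30.13 = 88.0400
P(W > t) = e^{−(μ−λ)t} = e^{−0.5635} = 0.569238

Final: 0.569238


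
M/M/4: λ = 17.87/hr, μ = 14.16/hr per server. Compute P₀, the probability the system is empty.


a = λ/μ = 17.87/14.16 = 1.2620; ρ = a/c = 0.3155
Σ_{k=0}^{3} a^k/k! (terms k=0..3) = 1.00000 + 1.26201 + 0.79633 + 0.33499 = 3.39333
Tail: a^4/(4!(1−ρ)) = 2.53656/(24·0.6845) = 0.15441
P₀ = 1/(3.39333 + 0.15441) = 1/3.54773 = 0.281870

Final: 0.281870


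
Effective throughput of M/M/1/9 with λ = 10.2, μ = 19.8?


ρ = 0.5152; P_K = (1−ρ)ρ^9/(1−ρ^10) = 0.001240
λ_eff = λ(1 − P_K) = 10.2·(1 − 0.001240) = 10.2·0.998760 = 10.1873 /hr

Final: 10.1873 /hr


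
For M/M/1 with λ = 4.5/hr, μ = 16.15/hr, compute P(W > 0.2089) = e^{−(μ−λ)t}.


W ~ Exponential(μ−λ) for M/M/1.
μ − λ = 16.15 − 4.5 = 11.6500
P(W > t) = e^{−(μ−λ)t} = e^{−2.4337} = 0.087713

Final: 0.087713


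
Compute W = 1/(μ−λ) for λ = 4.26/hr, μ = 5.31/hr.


W = 1/(μ−λ) = 1/(5.31 − 4.26) = 1/1.05 = 0.9524 hr

Final: 0.9524 hr


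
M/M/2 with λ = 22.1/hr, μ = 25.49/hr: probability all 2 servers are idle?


a = λ/μ = 22.1/25.49 = 0.8670; ρ = a/c = 0.4335
Σ_{k=0}^{1} a^k/k! (terms k=0..1) = 1.00000 + 0.86701 = 1.86701
Tail: a^2/(2!(1−ρ)) = 0.75170/(2·0.5665) = 0.66346
P₀ = 1/(1.86701 + 0.66346) = 1/2.53047 = 0.395183

Final: 0.395183


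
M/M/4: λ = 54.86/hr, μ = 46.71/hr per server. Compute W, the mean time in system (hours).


a = 1.1745; ρ = 0.2936; P₀ = 0.308030
Lq = P₀·a^c·ρ/(c!(1−ρ)²) = 0.01437
Wq = Lq/λ = 0.01437/54.86 = 0.0002620 hr
W = Wq + 1/μ = 0.0002620 + 0.02141 = 0.02167 hr

Final: 0.02167 hr


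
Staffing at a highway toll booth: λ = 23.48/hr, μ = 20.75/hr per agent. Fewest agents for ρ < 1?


Stability requires cμ > λ ⇔ c > λ/μ.
λ/μ = 23.48/20.75 = 1.1316
Minimum integer c = ⌊1.1316⌋ + 1 = 2
Check: 2·20.75 = 41.50 > 23.48, while 1·20.75 = 20.75 ≤ 23.48

Final: 2 servers


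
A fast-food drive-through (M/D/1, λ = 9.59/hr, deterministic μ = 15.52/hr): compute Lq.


ρ = 9.59/15.52 = 0.6179
M/D/1: Lq = ρ²/(2(1−ρ)) = 0.3818/(2·0.3821) = 0.49964

Final: 0.49964


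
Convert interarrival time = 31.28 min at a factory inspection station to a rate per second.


λ = 1/(interarrival time) in consistent units.
1 second = 0.0166667 min, so λ = 0.0166667/31.28 = 0.0005328 per second

Final: 0.0005328 /sec


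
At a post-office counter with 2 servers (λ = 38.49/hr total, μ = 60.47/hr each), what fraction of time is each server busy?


ρ = λ/(cμ) = 38.49/(2·60.47) = 38.49/120.94 = 0.3183

Final: 0.3183


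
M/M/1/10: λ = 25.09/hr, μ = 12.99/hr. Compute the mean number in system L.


ρ = 25.09/12.99 = 1.9315
L = ρ[1 − (K+1)ρ^K + Kρ^(K+1)] / [(1−ρ)(1−ρ^(K+1))]
Numerator: 1.9315·(1 − 11·722.628528 + 10·1395.746709) = 11607.366597
Denominator: (-0.9315)·(-1394.746709) = 1299.186696
L = 11607.366597/1299.186696 = 8.9343

Final: 8.9343


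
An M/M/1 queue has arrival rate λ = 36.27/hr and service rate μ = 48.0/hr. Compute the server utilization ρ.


ρ = λ/μ = 36.27/48.0 = 0.7556

Final: 0.7556


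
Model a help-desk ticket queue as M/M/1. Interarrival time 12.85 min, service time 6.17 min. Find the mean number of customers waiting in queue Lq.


λ = 60/12.85 = 4.6693 /hr
μ = 60/6.17 = 9.7245 /hr
ρ = λ/μ = 4.6693/9.7245 = 0.4802
Lq = ρ²/(1−ρ) = 0.2305/0.5198 = 0.4435

Final: 0.4435


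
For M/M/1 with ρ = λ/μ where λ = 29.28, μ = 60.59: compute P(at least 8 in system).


ρ = 29.28/60.59 = 0.4832
P(N ≥ n) = ρ^n = 0.4832^8 = 0.002974

Final: 0.002974


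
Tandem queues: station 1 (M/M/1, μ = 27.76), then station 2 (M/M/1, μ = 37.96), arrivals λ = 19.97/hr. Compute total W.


Each node sees arrival rate λ = 19.97/hr (tandem ⇒ throughput preserved).
W₁ = 1/(μ₁−λ) = 1/(27.76−19.97) = 0.12837 hr
W₂ = 1/(μ₂−λ) = 1/(37.96−19.97) = 0.05559 hr
W_total = W₁ + W₂ = 0.12837 + 0.05559 = 0.18396 hr

Final: 0.18396 hr


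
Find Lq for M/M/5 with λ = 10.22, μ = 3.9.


a = λ/μ = 2.6205; ρ = a/5 = 0.5241
P₀ = 0.070512
Lq = P₀·a^c·ρ / (c!·(1−ρ)²) = 0.070512·123.57523·0.5241/(120·0.22648)
= 0.16804

Final: 0.16804


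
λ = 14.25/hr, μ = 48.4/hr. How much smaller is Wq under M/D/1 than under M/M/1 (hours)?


ρ = 14.25/48.4 = 0.2944
Wq(M/M/1) = ρ/(μ−λ) = 0.2944/34.15 = 0.008621 hr
Wq(M/D/1) = ρ/(2(μ−λ)) = 0.004311 hr
Savings = 0.008621 − 0.004311 = 0.004311 hr

Final: 0.004311 hr


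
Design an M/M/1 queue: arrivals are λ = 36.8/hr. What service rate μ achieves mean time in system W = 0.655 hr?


W = 1/(μ−λ) ⇒ μ − λ = 1/W = 1/0.655 = 1.5267
μ = λ + 1/W = 36.8 + 1.5267 = 38.3267 per hr

Final: 38.3267 /hr


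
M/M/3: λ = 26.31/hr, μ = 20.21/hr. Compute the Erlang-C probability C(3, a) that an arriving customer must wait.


a = λ/μ = 1.3018; ρ = a/3 = 0.4339
P₀ = 0.263239 (from M/M/c formula)
C(c,a) = [a^c/(c!(1−ρ))]·P₀ = [2.20630/(6·0.5661)]·0.263239
= 0.64961·0.263239 = 0.171003

Final: 0.171003


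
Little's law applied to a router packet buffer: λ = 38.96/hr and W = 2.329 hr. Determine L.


L = λW = 38.96·2.329 = 90.7378

Final: 90.7378


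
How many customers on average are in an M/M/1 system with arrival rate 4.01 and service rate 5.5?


ρ = λ/μ = 4.01/5.5 = 0.7291
L = ρ/(1−ρ) = 0.7291/(1 − 0.7291) = 0.7291/0.2709 = 2.6913

Final: 2.6913


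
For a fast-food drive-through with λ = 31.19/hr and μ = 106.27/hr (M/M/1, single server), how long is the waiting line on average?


ρ = 31.19/106.27 = 0.2935
Lq = ρ²/(1−ρ) = 0.08614/0.7065 = 0.1219

Final: 0.1219


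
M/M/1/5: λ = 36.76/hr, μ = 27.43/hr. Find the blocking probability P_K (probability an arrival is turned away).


ρ = λ/μ = 36.76/27.43 = 1.3401
P_K = (1−ρ)ρ^K/(1−ρ^(K+1)) = (-0.3401·4.322634)/(1 − 5.792929)
= -1.470294/-4.792929 = 0.306763

Final: 0.306763


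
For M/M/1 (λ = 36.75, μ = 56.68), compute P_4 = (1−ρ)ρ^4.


ρ = 36.75/56.68 = 0.6484
P_n = (1−ρ)·ρ^n = (1 − 0.6484)·0.6484^4 = 0.3516·0.176730 = 0.062142

Final: 0.062142


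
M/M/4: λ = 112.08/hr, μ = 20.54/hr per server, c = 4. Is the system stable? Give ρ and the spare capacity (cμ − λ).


Total capacity cμ = 4·20.54 = 82.16/hr
ρ = λ/(cμ) = 112.08/82.16 = 1.3642
Stable ⇔ ρ < 1: NO
Spare capacity = cμ − λ = 82.16 − 112.08 = -29.92/hr

Final: ρ = 1.3642; unstable; margin = -29.92/hr


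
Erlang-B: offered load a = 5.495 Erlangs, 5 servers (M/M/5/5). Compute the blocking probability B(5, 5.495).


B(c,a) = (a^c/c!) / Σ_{k=0}^{c} a^k/k!
a^5/5! = 41.750073
Σ terms (k=0..5): 1.00000 + 5.49500 + 15.09751 + 27.65361 + 37.98915 + 41.75007 = 128.985343
B = 41.750073/128.985343 = 0.323681

Final: 0.323681


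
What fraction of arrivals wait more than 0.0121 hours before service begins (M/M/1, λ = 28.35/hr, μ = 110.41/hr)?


ρ = 28.35/110.41 = 0.2568
P(Wq > t) = ρ·e^{−(μ−λ)t} = 0.2568·e^{−0.9929}
= 0.2568·0.370491 = 0.095131

Final: 0.095131


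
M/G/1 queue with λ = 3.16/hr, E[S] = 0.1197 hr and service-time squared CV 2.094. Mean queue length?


ρ = λ·E[S] = 3.16·0.1197 = 0.3783
Lq = ρ²(1+C_s²)/(2(1−ρ)) = 0.1431·(1+2.094)/(2·0.6217)
= 0.1431·3.0940/1.2435 = 0.35599

Final: 0.35599


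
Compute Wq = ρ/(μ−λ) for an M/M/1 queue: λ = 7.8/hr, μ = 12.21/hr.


ρ = 7.8/12.21 = 0.6388
Wq = ρ/(μ−λ) = 0.6388/(12.21 − 7.8) = 0.6388/4.41 = 0.1449 hr

Final: 0.1449 hr


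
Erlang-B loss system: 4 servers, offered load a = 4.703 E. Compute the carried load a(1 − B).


B(4,4.703) = 0.374134 (Erlang-B)
Carried load = a(1 − B) = 4.703·(1 − 0.374134) = 4.703·0.625866 = 2.9434 E

Final: 2.9434 Erlangs


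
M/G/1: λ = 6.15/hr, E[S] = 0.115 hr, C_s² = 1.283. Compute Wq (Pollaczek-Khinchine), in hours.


ρ = λ·E[S] = 6.15·0.115 = 0.7073
E[S²] = E[S]²(1+C_s²) = 0.115²·(1+1.283) = 0.030193
Wq = λ·E[S²]/(2(1−ρ)) = 6.15·0.030193/(2·0.2927) = 0.31714 hr

Final: 0.31714 hr


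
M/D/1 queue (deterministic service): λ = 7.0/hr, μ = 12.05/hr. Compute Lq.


ρ = 7.0/12.05 = 0.5809
M/D/1: Lq = ρ²/(2(1−ρ)) = 0.3375/(2·0.4191) = 0.40261

Final: 0.40261


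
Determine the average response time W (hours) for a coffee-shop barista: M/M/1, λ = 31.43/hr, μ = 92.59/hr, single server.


W = 1/(μ−λ) = 1/(92.59 − 31.43) = 1/61.16 = 0.01635 hr

Final: 0.01635 hr


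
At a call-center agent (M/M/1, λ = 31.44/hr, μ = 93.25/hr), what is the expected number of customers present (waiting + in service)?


ρ = λ/μ = 31.44/93.25 = 0.3372
L = ρ/(1−ρ) = 0.3372/(1 − 0.3372) = 0.3372/0.6628 = 0.5087

Final: 0.5087


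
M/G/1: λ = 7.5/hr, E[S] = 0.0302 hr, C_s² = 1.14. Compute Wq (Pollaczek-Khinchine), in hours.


ρ = λ·E[S] = 7.5·0.0302 = 0.2265
E[S²] = E[S]²(1+C_s²) = 0.0302²·(1+1.14) = 0.001952
Wq = λ·E[S²]/(2(1−ρ)) = 7.5·0.001952/(2·0.7735) = 0.009462 hr

Final: 0.009462 hr


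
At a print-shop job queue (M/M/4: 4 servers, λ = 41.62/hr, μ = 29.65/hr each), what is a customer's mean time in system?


a = 1.4037; ρ = 0.3509; P₀ = 0.243955
Lq = P₀·a^c·ρ/(c!(1−ρ)²) = 0.03287
Wq = Lq/λ = 0.03287/41.62 = 0.0007898 hr
W = Wq + 1/μ = 0.0007898 + 0.03373 = 0.03452 hr

Final: 0.03452 hr


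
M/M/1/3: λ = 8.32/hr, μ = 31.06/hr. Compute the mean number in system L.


ρ = 8.32/31.06 = 0.2679
L = ρ[1 − (K+1)ρ^K + Kρ^(K+1)] / [(1−ρ)(1−ρ^(K+1))]
Numerator: 0.2679·(1 − 4·0.019221 + 3·0.005149) = 0.251412
Denominator: (0.7321)·(0.994851) = 0.728362
L = 0.251412/0.728362 = 0.3452

Final: 0.3452


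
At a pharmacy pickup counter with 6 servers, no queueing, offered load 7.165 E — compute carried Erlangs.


B(6,7.165) = 0.341523 (Erlang-B)
Carried load = a(1 − B) = 7.165·(1 − 0.341523) = 7.165·0.658477 = 4.7180 E

Final: 4.7180 Erlangs


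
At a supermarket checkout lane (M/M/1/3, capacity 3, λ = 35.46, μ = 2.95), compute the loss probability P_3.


ρ = λ/μ = 35.46/2.95 = 12.0203
P_K = (1−ρ)ρ^K/(1−ρ^(K+1)) = (-11.0203·1736.801341)/(1 − 20876.940869)
= -19140.139528/-20875.940869 = 0.916852

Final: 0.916852


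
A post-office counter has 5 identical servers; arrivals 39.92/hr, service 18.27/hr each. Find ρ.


ρ = λ/(cμ) = 39.92/(5·18.27) = 39.92/91.35 = 0.4370

Final: 0.4370


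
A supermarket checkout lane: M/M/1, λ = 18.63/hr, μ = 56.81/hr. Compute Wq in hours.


ρ = 18.63/56.81 = 0.3279
Wq = ρ/(μ−λ) = 0.3279/(56.81 − 18.63) = 0.3279/38.18 = 0.008589 hr

Final: 0.008589 hr


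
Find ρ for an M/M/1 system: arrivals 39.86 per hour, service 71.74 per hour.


ρ = λ/μ = 39.86/71.74 = 0.5556

Final: 0.5556


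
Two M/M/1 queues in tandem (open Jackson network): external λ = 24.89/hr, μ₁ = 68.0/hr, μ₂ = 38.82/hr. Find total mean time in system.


Each node sees arrival rate λ = 24.89/hr (tandem ⇒ throughput preserved).
W₁ = 1/(μ₁−λ) = 1/(68.0−24.89) = 0.02320 hr
W₂ = 1/(μ₂−λ) = 1/(38.82−24.89) = 0.07179 hr
W_total = W₁ + W₂ = 0.02320 + 0.07179 = 0.09498 hr

Final: 0.09498 hr


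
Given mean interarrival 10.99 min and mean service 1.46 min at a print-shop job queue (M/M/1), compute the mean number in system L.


λ = 60/10.99 = 5.4595 /hr
μ = 60/1.46 = 41.0959 /hr
ρ = λ/μ = 5.4595/41.0959 = 0.1328
L = ρ/(1−ρ) = 0.1328/0.8672 = 0.1532

Final: 0.1532


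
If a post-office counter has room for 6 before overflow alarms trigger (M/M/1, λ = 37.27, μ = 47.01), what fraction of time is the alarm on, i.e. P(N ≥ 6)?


ρ = 37.27/47.01 = 0.7928
P(N ≥ n) = ρ^n = 0.7928^6 = 0.248322

Final: 0.248322


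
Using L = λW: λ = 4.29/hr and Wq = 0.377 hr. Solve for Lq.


Lq = λWq = 4.29·0.377 = 1.6173

Final: 1.6173


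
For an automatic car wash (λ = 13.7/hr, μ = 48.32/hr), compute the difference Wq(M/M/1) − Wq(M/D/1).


ρ = 13.7/48.32 = 0.2835
Wq(M/M/1) = ρ/(μ−λ) = 0.2835/34.62 = 0.008190 hr
Wq(M/D/1) = ρ/(2(μ−λ)) = 0.004095 hr
Savings = 0.008190 − 0.004095 = 0.004095 hr

Final: 0.004095 hr


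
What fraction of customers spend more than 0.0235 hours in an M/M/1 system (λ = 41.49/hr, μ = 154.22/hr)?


W ~ Exponential(μ−λ) for M/M/1.
μ − λ = 154.22 − 41.49 = 112.7300
P(W > t) = e^{−(μ−λ)t} = e^{−2.6492} = 0.070711

Final: 0.070711


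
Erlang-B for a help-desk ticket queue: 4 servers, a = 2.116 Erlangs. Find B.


B(c,a) = (a^c/c!) / Σ_{k=0}^{c} a^k/k!
a^4/4! = 0.835317
Σ terms (k=0..4): 1.00000 + 2.11600 + 2.23873 + 1.57905 + 0.83532 = 7.769095
B = 0.835317/7.769095 = 0.107518

Final: 0.107518


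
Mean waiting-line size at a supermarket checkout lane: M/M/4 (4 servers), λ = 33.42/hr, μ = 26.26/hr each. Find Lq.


a = λ/μ = 1.2727; ρ = a/4 = 0.3182
P₀ = 0.278836
Lq = P₀·a^c·ρ / (c!·(1−ρ)²) = 0.278836·2.62329·0.3182/(24·0.46490)
= 0.02086

Final: 0.02086


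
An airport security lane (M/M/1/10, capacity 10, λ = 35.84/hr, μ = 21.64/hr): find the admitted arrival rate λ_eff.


ρ = 1.6562; P_K = (1−ρ)ρ^10/(1−ρ^11) = 0.397752
λ_eff = λ(1 − P_K) = 35.84·(1 − 0.397752) = 35.84·0.602248 = 21.5846 /hr

Final: 21.5846 /hr


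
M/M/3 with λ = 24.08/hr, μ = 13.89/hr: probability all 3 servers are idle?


a = λ/μ = 24.08/13.89 = 1.7336; ρ = a/c = 0.5779
Σ_{k=0}^{2} a^k/k! (terms k=0..2) = 1.00000 + 1.73362 + 1.50272 = 4.23634
Tail: a^3/(3!(1−ρ)) = 5.21030/(6·0.4221) = 2.05716
P₀ = 1/(4.23634 + 2.05716) = 1/6.29351 = 0.158894

Final: 0.158894


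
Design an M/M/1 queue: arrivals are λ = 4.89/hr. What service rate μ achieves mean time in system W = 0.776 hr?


W = 1/(μ−λ) ⇒ μ − λ = 1/W = 1/0.776 = 1.2887
μ = λ + 1/W = 4.89 + 1.2887 = 6.1787 per hr

Final: 6.1787 /hr


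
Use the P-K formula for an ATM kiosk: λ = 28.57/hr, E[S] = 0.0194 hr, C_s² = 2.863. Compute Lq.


ρ = λ·E[S] = 28.57·0.0194 = 0.5543
Lq = ρ²(1+C_s²)/(2(1−ρ)) = 0.3072·(1+2.863)/(2·0.4457)
= 0.3072·3.8630/0.8915 = 1.33117

Final: 1.33117


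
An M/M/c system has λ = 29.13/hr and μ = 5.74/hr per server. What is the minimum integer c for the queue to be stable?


Stability requires cμ > λ ⇔ c > λ/μ.
λ/μ = 29.13/5.74 = 5.0749
Minimum integer c = ⌊5.0749⌋ + 1 = 6
Check: 6·5.74 = 34.44 > 29.13, while 5·5.74 = 28.70 ≤ 29.13

Final: 6 servers


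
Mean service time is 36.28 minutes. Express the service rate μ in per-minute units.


μ = 1/(service time) in consistent units.
1 minute = 1 min, so μ = 1/36.28 = 0.02756 per minute

Final: 0.02756 /min


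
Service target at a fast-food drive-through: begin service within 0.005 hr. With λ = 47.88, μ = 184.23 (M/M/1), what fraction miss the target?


ρ = 47.88/184.23 = 0.2599
P(Wq > t) = ρ·e^{−(μ−λ)t} = 0.2599·e^{−0.6817}
= 0.2599·0.505731 = 0.131436

Final: 0.131436


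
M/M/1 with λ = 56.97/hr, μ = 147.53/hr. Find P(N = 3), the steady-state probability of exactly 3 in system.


ρ = 56.97/147.53 = 0.3862
P_n = (1−ρ)·ρ^n = (1 − 0.3862)·0.3862^3 = 0.6138·0.057583 = 0.035347

Final: 0.035347


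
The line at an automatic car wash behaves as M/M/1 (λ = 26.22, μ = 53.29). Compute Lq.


ρ = 26.22/53.29 = 0.4920
Lq = ρ²/(1−ρ) = 0.2421/0.5080 = 0.4766

Final: 0.4766


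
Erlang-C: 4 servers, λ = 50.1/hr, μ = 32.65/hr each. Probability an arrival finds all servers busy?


a = λ/μ = 1.5345; ρ = a/4 = 0.3836
P₀ = 0.213281 (from M/M/c formula)
C(c,a) = [a^c/(c!(1−ρ))]·P₀ = [5.54394/(24·0.6164)]·0.213281
= 0.37476·0.213281 = 0.079929

Final: 0.079929


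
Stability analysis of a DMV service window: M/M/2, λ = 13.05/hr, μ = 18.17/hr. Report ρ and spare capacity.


Total capacity cμ = 2·18.17 = 36.34/hr
ρ = λ/(cμ) = 13.05/36.34 = 0.3591
Stable ⇔ ρ < 1: YES
Spare capacity = cμ − λ = 36.34 − 13.05 = 23.29/hr

Final: ρ = 0.3591; stable; margin = 23.29/hr


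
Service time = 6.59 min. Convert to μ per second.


μ = 1/(service time) in consistent units.
1 second = 0.0166667 min, so μ = 0.0166667/6.59 = 0.002529 per second

Final: 0.002529 /sec


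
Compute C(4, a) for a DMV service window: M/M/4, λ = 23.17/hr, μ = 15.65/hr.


a = λ/μ = 1.4805; ρ = a/4 = 0.3701
P₀ = 0.225472 (from M/M/c formula)
C(c,a) = [a^c/(c!(1−ρ))]·P₀ = [4.80448/(24·0.6299)]·0.225472
= 0.31782·0.225472 = 0.071660

Final: 0.071660


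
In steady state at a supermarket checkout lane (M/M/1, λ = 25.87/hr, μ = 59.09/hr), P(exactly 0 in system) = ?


ρ = 25.87/59.09 = 0.4378
P_n = (1−ρ)·ρ^n = (1 − 0.4378)·0.4378^0 = 0.5622·1.000000 = 0.562193

Final: 0.562193


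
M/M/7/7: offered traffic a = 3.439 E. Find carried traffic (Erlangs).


B(7,3.439) = 0.037137 (Erlang-B)
Carried load = a(1 − B) = 3.439·(1 − 0.037137) = 3.439·0.962863 = 3.3113 E

Final: 3.3113 Erlangs


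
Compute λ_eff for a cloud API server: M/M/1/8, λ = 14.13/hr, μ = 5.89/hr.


ρ = 2.3990; P_K = (1−ρ)ρ^8/(1−ρ^9) = 0.583378
λ_eff = λ(1 − P_K) = 14.13·(1 − 0.583378) = 14.13·0.416622 = 5.8869 /hr

Final: 5.8869 /hr


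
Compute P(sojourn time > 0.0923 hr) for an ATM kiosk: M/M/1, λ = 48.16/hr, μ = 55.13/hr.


W ~ Exponential(μ−λ) for M/M/1.
μ − λ = 55.13 − 48.16 = 6.9700
P(W > t) = e^{−(μ−λ)t} = e^{−0.6433} = 0.525539

Final: 0.525539


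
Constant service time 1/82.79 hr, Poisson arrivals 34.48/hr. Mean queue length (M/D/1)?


ρ = 34.48/82.79 = 0.4165
M/D/1: Lq = ρ²/(2(1−ρ)) = 0.1735/(2·0.5835) = 0.14862

Final: 0.14862


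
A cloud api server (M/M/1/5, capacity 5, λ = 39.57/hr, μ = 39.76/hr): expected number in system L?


ρ = 39.57/39.76 = 0.9952
L = ρ[1 − (K+1)ρ^K + Kρ^(K+1)] / [(1−ρ)(1−ρ^(K+1))]
Numerator: 0.9952·(1 − 6·0.976334 + 5·0.971668) = 0.0003366
Denominator: (0.004779)·(0.028332) = 0.0001354
L = 0.0003366/0.0001354 = 2.4860

Final: 2.4860


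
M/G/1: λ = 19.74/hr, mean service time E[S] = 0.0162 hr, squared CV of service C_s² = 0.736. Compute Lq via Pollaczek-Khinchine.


ρ = λ·E[S] = 19.74·0.0162 = 0.3198
Lq = ρ²(1+C_s²)/(2(1−ρ)) = 0.1023·(1+0.736)/(2·0.6802)
= 0.1023·1.7360/1.3604 = 0.13050

Final: 0.13050


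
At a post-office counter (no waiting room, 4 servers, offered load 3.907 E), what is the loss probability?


B(c,a) = (a^c/c!) / Σ_{k=0}^{c} a^k/k!
a^4/4! = 9.708730
Σ terms (k=0..4): 1.00000 + 3.90700 + 7.63232 + 9.93983 + 9.70873 = 32.187885
B = 9.708730/32.187885 = 0.301627

Final: 0.301627


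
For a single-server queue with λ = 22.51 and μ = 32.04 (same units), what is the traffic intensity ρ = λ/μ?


ρ = λ/μ = 22.51/32.04 = 0.7026

Final: 0.7026


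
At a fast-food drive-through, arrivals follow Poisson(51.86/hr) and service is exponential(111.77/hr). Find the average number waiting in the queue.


ρ = 51.86/111.77 = 0.4640
Lq = ρ²/(1−ρ) = 0.2153/0.5360 = 0.4016

Final: 0.4016


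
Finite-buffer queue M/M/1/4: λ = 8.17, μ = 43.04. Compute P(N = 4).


ρ = λ/μ = 8.17/43.04 = 0.1898
P_K = (1−ρ)ρ^K/(1−ρ^(K+1)) = (0.8102·0.001298)/(1 − 0.0002465)
= 0.001052/0.999754 = 0.001052

Final: 0.001052


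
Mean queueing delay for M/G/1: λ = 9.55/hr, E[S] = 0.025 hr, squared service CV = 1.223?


ρ = λ·E[S] = 9.55·0.025 = 0.2388
E[S²] = E[S]²(1+C_s²) = 0.025²·(1+1.223) = 0.001389
Wq = λ·E[S²]/(2(1−ρ)) = 9.55·0.001389/(2·0.7612) = 0.008715 hr

Final: 0.008715 hr


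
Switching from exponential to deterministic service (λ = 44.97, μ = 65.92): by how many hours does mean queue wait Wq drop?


ρ = 44.97/65.92 = 0.6822
Wq(M/M/1) = ρ/(μ−λ) = 0.6822/20.95 = 0.03256 hr
Wq(M/D/1) = ρ/(2(μ−λ)) = 0.01628 hr
Savings = 0.03256 − 0.01628 = 0.01628 hr

Final: 0.01628 hr


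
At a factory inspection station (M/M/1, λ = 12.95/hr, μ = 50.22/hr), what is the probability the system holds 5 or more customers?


ρ = 12.95/50.22 = 0.2579
P(N ≥ n) = ρ^n = 0.2579^5 = 0.001140

Final: 0.001140


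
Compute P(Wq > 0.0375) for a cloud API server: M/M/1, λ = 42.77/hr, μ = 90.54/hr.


ρ = 42.77/90.54 = 0.4724
P(Wq > t) = ρ·e^{−(μ−λ)t} = 0.4724·e^{−1.7914}
= 0.4724·0.166731 = 0.078762

Final: 0.078762


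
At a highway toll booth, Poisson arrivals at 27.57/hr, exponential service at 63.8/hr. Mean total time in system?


W = 1/(μ−λ) = 1/(63.8 − 27.57) = 1/36.23 = 0.02760 hr

Final: 0.02760 hr


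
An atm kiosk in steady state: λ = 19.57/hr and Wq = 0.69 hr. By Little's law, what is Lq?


Lq = λWq = 19.57·0.69 = 13.5033

Final: 13.5033


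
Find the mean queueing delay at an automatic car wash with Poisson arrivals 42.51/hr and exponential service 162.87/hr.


ρ = 42.51/162.87 = 0.2610
Wq = ρ/(μ−λ) = 0.2610/(162.87 − 42.51) = 0.2610/120.36 = 0.002169 hr

Final: 0.002169 hr


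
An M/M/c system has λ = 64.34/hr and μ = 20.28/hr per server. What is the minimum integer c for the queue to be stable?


Stability requires cμ > λ ⇔ c > λ/μ.
λ/μ = 64.34/20.28 = 3.1726
Minimum integer c = ⌊3.1726⌋ + 1 = 4
Check: 4·20.28 = 81.12 > 64.34, while 3·20.28 = 60.84 ≤ 64.34

Final: 4 servers


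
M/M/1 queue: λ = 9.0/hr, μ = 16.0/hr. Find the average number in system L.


ρ = λ/μ = 9.0/16.0 = 0.5625
L = ρ/(1−ρ) = 0.5625/(1 − 0.5625) = 0.5625/0.4375 = 1.2857

Final: 1.2857


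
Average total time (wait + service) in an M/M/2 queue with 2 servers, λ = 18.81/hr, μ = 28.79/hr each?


a = 0.6534; ρ = 0.3267; P₀ = 0.507527
Lq = P₀·a^c·ρ/(c!(1−ρ)²) = 0.07805
Wq = Lq/λ = 0.07805/18.81 = 0.004150 hr
W = Wq + 1/μ = 0.004150 + 0.03473 = 0.03888 hr

Final: 0.03888 hr


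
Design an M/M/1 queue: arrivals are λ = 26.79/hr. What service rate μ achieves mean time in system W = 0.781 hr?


W = 1/(μ−λ) ⇒ μ − λ = 1/W = 1/0.781 = 1.2804
μ = λ + 1/W = 26.79 + 1.2804 = 28.0704 per hr

Final: 28.0704 /hr


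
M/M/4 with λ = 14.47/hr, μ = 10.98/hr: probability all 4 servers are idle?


a = λ/μ = 14.47/10.98 = 1.3179; ρ = a/c = 0.3295
Σ_{k=0}^{3} a^k/k! (terms k=0..3) = 1.00000 + 1.31785 + 0.86837 + 0.38146 = 3.56767
Tail: a^4/(4!(1−ρ)) = 3.01623/(24·0.6705) = 0.18743
P₀ = 1/(3.56767 + 0.18743) = 1/3.75510 = 0.266304

Final: 0.266304


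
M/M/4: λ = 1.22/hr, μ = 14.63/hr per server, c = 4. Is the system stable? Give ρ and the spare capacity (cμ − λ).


Total capacity cμ = 4·14.63 = 58.52/hr
ρ = λ/(cμ) = 1.22/58.52 = 0.02085
Stable ⇔ ρ < 1: YES
Spare capacity = cμ − λ = 58.52 − 1.22 = 57.30/hr

Final: ρ = 0.02085; stable; margin = 57.30/hr


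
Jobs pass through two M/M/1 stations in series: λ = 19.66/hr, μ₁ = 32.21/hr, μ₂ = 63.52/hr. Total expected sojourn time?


Each node sees arrival rate λ = 19.66/hr (tandem ⇒ throughput preserved).
W₁ = 1/(μ₁−λ) = 1/(32.21−19.66) = 0.07968 hr
W₂ = 1/(μ₂−λ) = 1/(63.52−19.66) = 0.02280 hr
W_total = W₁ + W₂ = 0.07968 + 0.02280 = 0.10248 hr

Final: 0.10248 hr


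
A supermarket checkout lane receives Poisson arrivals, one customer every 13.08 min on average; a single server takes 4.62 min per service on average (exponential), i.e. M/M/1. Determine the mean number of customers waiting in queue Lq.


λ = 60/13.08 = 4.5872 /hr
μ = 60/4.62 = 12.9870 /hr
ρ = λ/μ = 4.5872/12.9870 = 0.3532
Lq = ρ²/(1−ρ) = 0.1248/0.6468 = 0.1929

Final: 0.1929


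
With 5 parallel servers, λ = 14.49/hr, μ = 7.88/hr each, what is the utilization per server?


ρ = λ/(cμ) = 14.49/(5·7.88) = 14.49/39.40 = 0.3678

Final: 0.3678


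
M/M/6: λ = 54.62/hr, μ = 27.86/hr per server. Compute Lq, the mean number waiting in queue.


a = λ/μ = 1.9605; ρ = a/6 = 0.3268
P₀ = 0.140601
Lq = P₀·a^c·ρ / (c!·(1−ρ)²) = 0.140601·56.78368·0.3268/(720·0.45326)
= 0.007994

Final: 0.007994


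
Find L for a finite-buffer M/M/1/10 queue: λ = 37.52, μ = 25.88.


ρ = 37.52/25.88 = 1.4498
L = ρ[1 − (K+1)ρ^K + Kρ^(K+1)] / [(1−ρ)(1−ρ^(K+1))]
Numerator: 1.4498·(1 − 11·41.019048 + 10·59.468110) = 209.450282
Denominator: (-0.4498)·(-58.468110) = 26.297094
L = 209.450282/26.297094 = 7.9648

Final: 7.9648


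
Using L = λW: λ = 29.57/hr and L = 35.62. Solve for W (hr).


W = L/λ = 35.62/29.57 = 1.2046 hr

Final: 1.2046 hr


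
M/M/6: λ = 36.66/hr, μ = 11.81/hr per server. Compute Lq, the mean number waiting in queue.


a = λ/μ = 3.1041; ρ = a/6 = 0.5174
P₀ = 0.043952
Lq = P₀·a^c·ρ / (c!·(1−ρ)²) = 0.043952·894.65456·0.5174/(720·0.23294)
= 0.12129

Final: 0.12129


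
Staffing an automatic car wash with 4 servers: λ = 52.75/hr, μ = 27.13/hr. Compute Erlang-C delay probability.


a = λ/μ = 1.9443; ρ = a/4 = 0.4861
P₀ = 0.138535 (from M/M/c formula)
C(c,a) = [a^c/(c!(1−ρ))]·P₀ = [14.29192/(24·0.5139)]·0.138535
= 1.15875·0.138535 = 0.160527

Final: 0.160527


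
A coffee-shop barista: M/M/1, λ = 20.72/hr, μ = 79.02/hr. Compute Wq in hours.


ρ = 20.72/79.02 = 0.2622
Wq = ρ/(μ−λ) = 0.2622/(79.02 − 20.72) = 0.2622/58.30 = 0.004498 hr

Final: 0.004498 hr


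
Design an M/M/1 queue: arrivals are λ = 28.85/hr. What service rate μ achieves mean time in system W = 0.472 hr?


W = 1/(μ−λ) ⇒ μ − λ = 1/W = 1/0.472 = 2.1186
μ = λ + 1/W = 28.85 + 2.1186 = 30.9686 per hr

Final: 30.9686 /hr


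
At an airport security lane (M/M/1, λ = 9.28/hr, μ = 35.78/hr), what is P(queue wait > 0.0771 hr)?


ρ = 9.28/35.78 = 0.2594
P(Wq > t) = ρ·e^{−(μ−λ)t} = 0.2594·e^{−2.0432}
= 0.2594·0.129620 = 0.033619

Final: 0.033619


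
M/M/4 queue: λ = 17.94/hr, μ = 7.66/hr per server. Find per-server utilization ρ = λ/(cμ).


ρ = λ/(cμ) = 17.94/(4·7.66) = 17.94/30.64 = 0.5855

Final: 0.5855


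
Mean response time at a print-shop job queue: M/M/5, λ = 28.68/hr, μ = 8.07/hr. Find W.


a = 3.5539; ρ = 0.7108; P₀ = 0.024194
Lq = P₀·a^c·ρ/(c!(1−ρ)²) = 0.97128
Wq = Lq/λ = 0.97128/28.68 = 0.03387 hr
W = Wq + 1/μ = 0.03387 + 0.12392 = 0.15778 hr

Final: 0.15778 hr


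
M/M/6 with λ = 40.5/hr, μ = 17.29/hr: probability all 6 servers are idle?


a = λ/μ = 40.5/17.29 = 2.3424; ρ = a/c = 0.3904
Σ_{k=0}^{5} a^k/k! (terms k=0..5) = 1.00000 + 2.34239 + 2.74341 + 2.14205 + 1.25438 + 0.58765 = 10.06988
Tail: a^6/(6!(1−ρ)) = 165.18103/(720·0.6096) = 0.37634
P₀ = 1/(10.06988 + 0.37634) = 1/10.44622 = 0.095728

Final: 0.095728


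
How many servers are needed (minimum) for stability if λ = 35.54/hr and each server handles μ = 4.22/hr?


Stability requires cμ > λ ⇔ c > λ/μ.
λ/μ = 35.54/4.22 = 8.4218
Minimum integer c = ⌊8.4218⌋ + 1 = 9
Check: 9·4.22 = 37.98 > 35.54, while 8·4.22 = 33.76 ≤ 35.54

Final: 9 servers


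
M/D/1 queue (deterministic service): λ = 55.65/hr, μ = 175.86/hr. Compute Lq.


ρ = 55.65/175.86 = 0.3164
M/D/1: Lq = ρ²/(2(1−ρ)) = 0.1001/(2·0.6836) = 0.07325

Final: 0.07325


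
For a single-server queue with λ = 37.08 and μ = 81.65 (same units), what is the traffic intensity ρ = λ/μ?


ρ = λ/μ = 37.08/81.65 = 0.4541

Final: 0.4541


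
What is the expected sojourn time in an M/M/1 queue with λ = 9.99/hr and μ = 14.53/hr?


W = 1/(μ−λ) = 1/(14.53 − 9.99) = 1/4.54 = 0.2203 hr

Final: 0.2203 hr


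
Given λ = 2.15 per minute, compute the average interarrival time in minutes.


Mean interarrival time = 1/λ = 1/2.15 minute = 0.46512 minute
In minutes: 0.46512 × 1 = 0.4651 min

Final: 0.4651 min


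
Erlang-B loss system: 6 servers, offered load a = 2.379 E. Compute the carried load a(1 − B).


B(6,2.379) = 0.023588 (Erlang-B)
Carried load = a(1 − B) = 2.379·(1 − 0.023588) = 2.379·0.976412 = 2.3229 E

Final: 2.3229 Erlangs


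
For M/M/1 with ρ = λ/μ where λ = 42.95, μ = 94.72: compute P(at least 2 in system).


ρ = 42.95/94.72 = 0.4534
P(N ≥ n) = ρ^n = 0.4534^2 = 0.205609

Final: 0.205609


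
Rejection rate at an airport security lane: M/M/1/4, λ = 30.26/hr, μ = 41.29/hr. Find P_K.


ρ = λ/μ = 30.26/41.29 = 0.7329
P_K = (1−ρ)ρ^K/(1−ρ^(K+1)) = (0.2671·0.288467)/(1 − 0.211407)
= 0.077060/0.788593 = 0.097718

Final: 0.097718


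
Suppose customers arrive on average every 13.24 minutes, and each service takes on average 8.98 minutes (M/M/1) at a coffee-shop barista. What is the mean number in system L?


λ = 60/13.24 = 4.5317 /hr
μ = 60/8.98 = 6.6815 /hr
ρ = λ/μ = 4.5317/6.6815 = 0.6782
L = ρ/(1−ρ) = 0.6782/0.3218 = 2.1080

Final: 2.1080


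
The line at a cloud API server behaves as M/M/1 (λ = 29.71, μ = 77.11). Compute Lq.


ρ = 29.71/77.11 = 0.3853
Lq = ρ²/(1−ρ) = 0.1485/0.6147 = 0.2415

Final: 0.2415


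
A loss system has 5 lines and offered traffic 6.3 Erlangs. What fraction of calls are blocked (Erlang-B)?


B(c,a) = (a^c/c!) / Σ_{k=0}^{c} a^k/k!
a^5/5! = 82.703045
Σ terms (k=0..5): 1.00000 + 6.30000 + 19.84500 + 41.67450 + 65.63734 + 82.70305 = 217.159883
B = 82.703045/217.159883 = 0.380839

Final: 0.380839


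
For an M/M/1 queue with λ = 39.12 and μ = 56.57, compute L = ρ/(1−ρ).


ρ = λ/μ = 39.12/56.57 = 0.6915
L = ρ/(1−ρ) = 0.6915/(1 − 0.6915) = 0.6915/0.3085 = 2.2418

Final: 2.2418


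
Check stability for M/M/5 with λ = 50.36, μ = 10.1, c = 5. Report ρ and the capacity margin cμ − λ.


Total capacity cμ = 5·10.1 = 50.50/hr
ρ = λ/(cμ) = 50.36/50.50 = 0.9972
Stable ⇔ ρ < 1: YES
Spare capacity = cμ − λ = 50.50 − 50.36 = 0.14/hr

Final: ρ = 0.9972; stable; margin = 0.14/hr


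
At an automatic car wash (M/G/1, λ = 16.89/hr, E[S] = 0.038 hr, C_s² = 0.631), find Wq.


ρ = λ·E[S] = 16.89·0.038 = 0.6418
E[S²] = E[S]²(1+C_s²) = 0.038²·(1+0.631) = 0.002355
Wq = λ·E[S²]/(2(1−ρ)) = 16.89·0.002355/(2·0.3582) = 0.05553 hr

Final: 0.05553 hr


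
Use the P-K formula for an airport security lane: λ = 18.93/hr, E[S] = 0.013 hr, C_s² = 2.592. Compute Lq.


ρ = λ·E[S] = 18.93·0.013 = 0.2461
Lq = ρ²(1+C_s²)/(2(1−ρ)) = 0.06056·(1+2.592)/(2·0.7539)
= 0.06056·3.5920/1.5078 = 0.14427

Final: 0.14427


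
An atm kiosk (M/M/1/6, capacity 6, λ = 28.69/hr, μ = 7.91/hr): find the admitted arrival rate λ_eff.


ρ = 3.6271; P_K = (1−ρ)ρ^6/(1−ρ^7) = 0.724382
λ_eff = λ(1 − P_K) = 28.69·(1 − 0.724382) = 28.69·0.275618 = 7.9075 /hr

Final: 7.9075 /hr


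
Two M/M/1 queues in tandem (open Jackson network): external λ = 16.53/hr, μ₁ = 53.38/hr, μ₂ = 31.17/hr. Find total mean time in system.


Each node sees arrival rate λ = 16.53/hr (tandem ⇒ throughput preserved).
W₁ = 1/(μ₁−λ) = 1/(53.38−16.53) = 0.02714 hr
W₂ = 1/(μ₂−λ) = 1/(31.17−16.53) = 0.06831 hr
W_total = W₁ + W₂ = 0.02714 + 0.06831 = 0.09544 hr

Final: 0.09544 hr


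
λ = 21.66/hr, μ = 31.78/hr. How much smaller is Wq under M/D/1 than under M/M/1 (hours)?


ρ = 21.66/31.78 = 0.6816
Wq(M/M/1) = ρ/(μ−λ) = 0.6816/10.12 = 0.06735 hr
Wq(M/D/1) = ρ/(2(μ−λ)) = 0.03367 hr
Savings = 0.06735 − 0.03367 = 0.03367 hr

Final: 0.03367 hr


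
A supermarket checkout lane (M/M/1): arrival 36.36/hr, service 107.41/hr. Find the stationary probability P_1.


ρ = 36.36/107.41 = 0.3385
P_n = (1−ρ)·ρ^n = (1 − 0.3385)·0.3385^1 = 0.6615·0.338516 = 0.223923

Final: 0.223923


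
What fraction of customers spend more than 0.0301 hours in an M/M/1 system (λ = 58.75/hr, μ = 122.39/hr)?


W ~ Exponential(μ−λ) for M/M/1.
μ − λ = 122.39 − 58.75 = 63.6400
P(W > t) = e^{−(μ−λ)t} = e^{−1.9156} = 0.147259

Final: 0.147259


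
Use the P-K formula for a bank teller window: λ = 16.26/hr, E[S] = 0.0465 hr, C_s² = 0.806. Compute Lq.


ρ = λ·E[S] = 16.26·0.0465 = 0.7561
Lq = ρ²(1+C_s²)/(2(1−ρ)) = 0.5717·(1+0.806)/(2·0.2439)
= 0.5717·1.8060/0.4878 = 2.11644

Final: 2.11644


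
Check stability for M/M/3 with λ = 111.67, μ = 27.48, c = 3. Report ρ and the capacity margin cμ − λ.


Total capacity cμ = 3·27.48 = 82.44/hr
ρ = λ/(cμ) = 111.67/82.44 = 1.3546
Stable ⇔ ρ < 1: NO
Spare capacity = cμ − λ = 82.44 − 111.67 = -29.23/hr

Final: ρ = 1.3546; unstable; margin = -29.23/hr


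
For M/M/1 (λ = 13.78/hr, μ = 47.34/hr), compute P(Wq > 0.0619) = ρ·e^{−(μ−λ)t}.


ρ = 13.78/47.34 = 0.2911
P(Wq > t) = ρ·e^{−(μ−λ)t} = 0.2911·e^{−2.0774}
= 0.2911·0.125260 = 0.036461

Final: 0.036461


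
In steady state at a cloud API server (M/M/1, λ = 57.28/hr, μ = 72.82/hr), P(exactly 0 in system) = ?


ρ = 57.28/72.82 = 0.7866
P_n = (1−ρ)·ρ^n = (1 − 0.7866)·0.7866^0 = 0.2134·1.000000 = 0.213403

Final: 0.213403


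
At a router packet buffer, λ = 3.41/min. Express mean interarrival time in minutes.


Mean interarrival time = 1/λ = 1/3.41 minute = 0.29326 minute
In minutes: 0.29326 × 1 = 0.2933 min

Final: 0.2933 min


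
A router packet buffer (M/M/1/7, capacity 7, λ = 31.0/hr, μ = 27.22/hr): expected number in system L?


ρ = 31.0/27.22 = 1.1389
L = ρ[1 − (K+1)ρ^K + Kρ^(K+1)] / [(1−ρ)(1−ρ^(K+1))]
Numerator: 1.1389·(1 − 8·2.484935 + 7·2.830014) = 1.059853
Denominator: (-0.1389)·(-1.830014) = 0.254131
L = 1.059853/0.254131 = 4.1705

Final: 4.1705


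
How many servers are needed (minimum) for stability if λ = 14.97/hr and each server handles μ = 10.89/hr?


Stability requires cμ > λ ⇔ c > λ/μ.
λ/μ = 14.97/10.89 = 1.3747
Minimum integer c = ⌊1.3747⌋ + 1 = 2
Check: 2·10.89 = 21.78 > 14.97, while 1·10.89 = 10.89 ≤ 14.97

Final: 2 servers


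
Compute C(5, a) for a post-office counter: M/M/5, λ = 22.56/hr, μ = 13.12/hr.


a = λ/μ = 1.7195; ρ = a/5 = 0.3439
P₀ = 0.178558 (from M/M/c formula)
C(c,a) = [a^c/(c!(1−ρ))]·P₀ = [15.03233/(120·0.6561)]·0.178558
= 0.19093·0.178558 = 0.034092

Final: 0.034092


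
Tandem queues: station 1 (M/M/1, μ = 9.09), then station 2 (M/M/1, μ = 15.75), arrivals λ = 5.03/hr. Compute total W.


Each node sees arrival rate λ = 5.03/hr (tandem ⇒ throughput preserved).
W₁ = 1/(μ₁−λ) = 1/(9.09−5.03) = 0.24631 hr
W₂ = 1/(μ₂−λ) = 1/(15.75−5.03) = 0.09328 hr
W_total = W₁ + W₂ = 0.24631 + 0.09328 = 0.33959 hr

Final: 0.33959 hr


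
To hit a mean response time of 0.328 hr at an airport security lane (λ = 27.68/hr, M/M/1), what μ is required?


W = 1/(μ−λ) ⇒ μ − λ = 1/W = 1/0.328 = 3.0488
μ = λ + 1/W = 27.68 + 3.0488 = 30.7288 per hr

Final: 30.7288 /hr


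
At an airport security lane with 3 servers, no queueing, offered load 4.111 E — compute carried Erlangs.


B(3,4.111) = 0.460589 (Erlang-B)
Carried load = a(1 − B) = 4.111·(1 − 0.460589) = 4.111·0.539411 = 2.2175 E

Final: 2.2175 Erlangs


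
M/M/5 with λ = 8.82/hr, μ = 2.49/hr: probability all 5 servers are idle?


a = λ/μ = 8.82/2.49 = 3.5422; ρ = a/c = 0.7084
Σ_{k=0}^{4} a^k/k! (terms k=0..4) = 1.00000 + 3.54217 + 6.27348 + 7.40724 + 6.55942 = 24.78231
Tail: a^5/(5!(1−ρ)) = 557.63008/(120·0.2916) = 15.93777
P₀ = 1/(24.78231 + 15.93777) = 1/40.72009 = 0.024558

Final: 0.024558


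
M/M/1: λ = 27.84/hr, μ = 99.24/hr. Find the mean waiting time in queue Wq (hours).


ρ = 27.84/99.24 = 0.2805
Wq = ρ/(μ−λ) = 0.2805/(99.24 − 27.84) = 0.2805/71.40 = 0.003929 hr

Final: 0.003929 hr


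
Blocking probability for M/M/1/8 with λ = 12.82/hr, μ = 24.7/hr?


ρ = λ/μ = 12.82/24.7 = 0.5190
P_K = (1−ρ)ρ^K/(1−ρ^(K+1)) = (0.4810·0.005267)/(1 − 0.002734)
= 0.002533/0.997266 = 0.002540

Final: 0.002540


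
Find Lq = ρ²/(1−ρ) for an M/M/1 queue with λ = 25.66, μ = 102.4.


ρ = 25.66/102.4 = 0.2506
Lq = ρ²/(1−ρ) = 0.06279/0.7494 = 0.08379

Final: 0.08379


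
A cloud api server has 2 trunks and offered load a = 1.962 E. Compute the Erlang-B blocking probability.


B(c,a) = (a^c/c!) / Σ_{k=0}^{c} a^k/k!
a^2/2! = 1.924722
Σ terms (k=0..2): 1.00000 + 1.96200 + 1.92472 = 4.886722
B = 1.924722/4.886722 = 0.393868

Final: 0.393868


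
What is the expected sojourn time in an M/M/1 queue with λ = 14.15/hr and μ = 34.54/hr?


W = 1/(μ−λ) = 1/(34.54 − 14.15) = 1/20.39 = 0.04904 hr

Final: 0.04904 hr


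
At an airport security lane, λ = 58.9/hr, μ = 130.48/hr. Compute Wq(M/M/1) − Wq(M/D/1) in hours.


ρ = 58.9/130.48 = 0.4514
Wq(M/M/1) = ρ/(μ−λ) = 0.4514/71.58 = 0.006306 hr
Wq(M/D/1) = ρ/(2(μ−λ)) = 0.003153 hr
Savings = 0.006306 − 0.003153 = 0.003153 hr

Final: 0.003153 hr


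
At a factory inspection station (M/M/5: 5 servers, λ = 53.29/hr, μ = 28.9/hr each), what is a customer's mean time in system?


a = 1.8439; ρ = 0.3688; P₀ = 0.157428
Lq = P₀·a^c·ρ/(c!(1−ρ)²) = 0.02589
Wq = Lq/λ = 0.02589/53.29 = 0.0004858 hr
W = Wq + 1/μ = 0.0004858 + 0.03460 = 0.03509 hr

Final: 0.03509 hr


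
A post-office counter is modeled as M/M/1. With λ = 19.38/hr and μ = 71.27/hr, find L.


ρ = λ/μ = 19.38/71.27 = 0.2719
L = ρ/(1−ρ) = 0.2719/(1 − 0.2719) = 0.2719/0.7281 = 0.3735

Final: 0.3735
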